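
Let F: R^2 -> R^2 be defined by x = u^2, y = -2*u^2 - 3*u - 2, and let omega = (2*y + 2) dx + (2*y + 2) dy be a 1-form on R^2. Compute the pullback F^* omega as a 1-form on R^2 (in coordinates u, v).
F^* omega = (8*u^3 + 24*u^2 + 22*u + 6) du

Using F^*(f dg) = (f ∘ F) d(g ∘ F), substitute each coordinate x_i by F_i(u, v) in f_i, and replace dx_i by d F_i = (∂F_i/∂u) du + (∂F_i/∂v) dv.
  For the x component: f_1(F) = -4*u^2 - 6*u - 2; d F_1 = (2*u) du + (0) dv
  For the y component: f_2(F) = -4*u^2 - 6*u - 2; d F_2 = (-4*u - 3) du + (0) dv
Combining and collecting du, dv coefficients:
  coeff of du: 8*u^3 + 24*u^2 + 22*u + 6
  coeff of dv: 0
F^* omega = (8*u^3 + 24*u^2 + 22*u + 6) du.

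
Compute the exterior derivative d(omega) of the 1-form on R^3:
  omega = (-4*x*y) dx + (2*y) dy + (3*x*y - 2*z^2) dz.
d(omega) = (4*x) dx ∧ dy + (3*y) dx ∧ dz + (3*x) dy ∧ dz

For a 1-form omega = sum_i f_i dx_i, the exterior derivative is
  d(omega) = sum_{i < j} (∂f_j/∂x_i - ∂f_i/∂x_j) dx_i ∧ dx_j.
  coefficient of dx ∧ dy: ∂f_2/∂x - ∂f_1/∂y = ∂(2*y)/∂x - ∂(-4*x*y)/∂y = 4*x
  coefficient of dx ∧ dz: ∂f_3/∂x - ∂f_1/∂z = ∂(3*x*y - 2*z^2)/∂x - ∂(-4*x*y)/∂z = 3*y
  coefficient of dy ∧ dz: ∂f_3/∂y - ∂f_2/∂z = ∂(3*x*y - 2*z^2)/∂y - ∂(2*y)/∂z = 3*x
Assembling: d(omega) = (4*x) dx ∧ dy + (3*y) dx ∧ dz + (3*x) dy ∧ dz.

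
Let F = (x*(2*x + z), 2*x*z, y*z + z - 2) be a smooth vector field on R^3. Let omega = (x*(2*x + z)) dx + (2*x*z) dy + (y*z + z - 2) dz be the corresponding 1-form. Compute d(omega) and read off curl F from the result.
d(omega) = (-2*x + z) dy ∧ dz + (x) dz ∧ dx + (2*z) dx ∧ dy; curl F = (-2*x + z, x, 2*z)

d omega = sum_{i<j} (∂f_j/∂x_i - ∂f_i/∂x_j) dx_i ∧ dx_j. Under the identification (dy ∧ dz, dz ∧ dx, dx ∧ dy) ↔ (e_x, e_y, e_z), the coefficients are exactly the components of curl F. Compute:
  ∂R/∂y - ∂Q/∂z = (z) - (2*x) = -2*x + z
  ∂P/∂z - ∂R/∂x = (x) - (0) = x
  ∂Q/∂x - ∂P/∂y = (2*z) - (0) = 2*z.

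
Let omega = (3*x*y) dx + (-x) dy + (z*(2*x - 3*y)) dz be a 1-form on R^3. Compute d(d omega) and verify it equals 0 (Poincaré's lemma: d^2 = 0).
d(d omega) = 0

Step 1: d omega = sum_{i<j} (∂f_j/∂x_i - ∂f_i/∂x_j) dx_i ∧ dx_j:
  coeff of dx ∧ dy: -3*x - 1
  coeff of dx ∧ dz: 2*z
  coeff of dy ∧ dz: -3*z
Step 2: Apply d again to each 2-form coefficient. The only possible 3-form in R^3 is dx ∧ dy ∧ dz, with coefficient
  ∂(coeff of dy∧dz)/∂x - ∂(coeff of dx∧dz)/∂y + ∂(coeff of dx∧dy)/∂z
  = ∂/∂x (-3*z) - ∂/∂y (2*z) + ∂/∂z (-3*x - 1).
Each of these terms simplifies to sums of mixed partials that cancel in pairs. The result is 0 (by equality of mixed partials for smooth functions — Schwarz / Clairaut).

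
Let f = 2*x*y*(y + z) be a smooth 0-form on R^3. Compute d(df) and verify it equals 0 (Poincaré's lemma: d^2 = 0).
d(df) = 0

Step 1: df = sum_i (∂f/∂x_i) dx_i = (2*y*(y + z)) dx + (2*x*(2*y + z)) dy + (2*x*y) dz.
Step 2: Apply d again. Using the 1-form formula, the coefficient of dx ∧ dy in d(df) is ∂^2 f/∂x ∂y - ∂^2 f/∂y ∂x = (4*y + 2*z) - (4*y + 2*z) = 0 (equality of mixed partials for smooth f).
Similarly for dx ∧ dz and dy ∧ dz — all coefficients vanish. So d(df) = 0.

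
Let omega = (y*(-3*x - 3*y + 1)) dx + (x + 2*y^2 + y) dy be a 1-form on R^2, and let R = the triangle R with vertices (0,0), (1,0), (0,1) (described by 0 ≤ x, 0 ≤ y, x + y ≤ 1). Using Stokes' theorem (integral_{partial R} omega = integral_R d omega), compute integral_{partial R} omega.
integral_(partial R) omega = 3/2

Stokes: integral_partial_R omega = integral_R d omega with d omega = (∂Q/∂x - ∂P/∂y) dx ∧ dy.
  ∂Q/∂x = 1
  ∂P/∂y = -3*x - 6*y + 1
  integrand = ∂Q/∂x - ∂P/∂y = 3*x + 6*y.
Integrating over R: integral_0^1 integral_0^{1-x} (3*x + 6*y) dy dx = 3/2.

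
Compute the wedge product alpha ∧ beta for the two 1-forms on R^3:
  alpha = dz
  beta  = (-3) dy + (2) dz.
alpha ∧ beta = (3) dy ∧ dz

Distribute the wedge, using dx_i ∧ dx_j = -dx_j ∧ dx_i and dx_i ∧ dx_i = 0. For each pair (i, j) with i < j, the coefficient of dx_i ∧ dx_j in alpha ∧ beta is (alpha_i * beta_j - alpha_j * beta_i). Collecting: alpha ∧ beta = (3) dy ∧ dz.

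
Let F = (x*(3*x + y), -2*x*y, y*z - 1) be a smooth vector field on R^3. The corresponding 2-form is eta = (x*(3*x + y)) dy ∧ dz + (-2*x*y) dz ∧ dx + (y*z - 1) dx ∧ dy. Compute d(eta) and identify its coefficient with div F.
d(eta) = (4*x + 2*y) dx ∧ dy ∧ dz; div F = 4*x + 2*y

For a 2-form in R^3 of the form above, applying d gives a 3-form with coefficient ∂P/∂x + ∂Q/∂y + ∂R/∂z:
  ∂P/∂x = 6*x + y
  ∂Q/∂y = -2*x
  ∂R/∂z = y
Sum = 4*x + 2*y, which is exactly div F.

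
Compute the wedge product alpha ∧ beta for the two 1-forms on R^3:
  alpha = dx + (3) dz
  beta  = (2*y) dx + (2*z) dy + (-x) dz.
alpha ∧ beta = (2*z) dx ∧ dy + (-x - 6*y) dx ∧ dz + (-6*z) dy ∧ dz

Distribute the wedge, using dx_i ∧ dx_j = -dx_j ∧ dx_i and dx_i ∧ dx_i = 0. For each pair (i, j) with i < j, the coefficient of dx_i ∧ dx_j in alpha ∧ beta is (alpha_i * beta_j - alpha_j * beta_i). Collecting: alpha ∧ beta = (2*z) dx ∧ dy + (-x - 6*y) dx ∧ dz + (-6*z) dy ∧ dz.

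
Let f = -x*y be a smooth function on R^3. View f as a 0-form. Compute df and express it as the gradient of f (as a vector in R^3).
df = (-y) dx + (-x) dy + (0) dz; grad f = (-y, -x, 0)

For a 0-form f, d f = (∂f/∂x) dx + (∂f/∂y) dy + (∂f/∂z) dz. The components of the vector representation are exactly the entries of grad f in Cartesian coordinates:
  ∂f/∂x = -y
  ∂f/∂y = -x
  ∂f/∂z = 0.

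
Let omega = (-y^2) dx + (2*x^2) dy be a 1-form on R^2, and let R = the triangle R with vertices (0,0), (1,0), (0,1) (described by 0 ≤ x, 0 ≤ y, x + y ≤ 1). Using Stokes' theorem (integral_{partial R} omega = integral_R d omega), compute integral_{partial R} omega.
integral_(partial R) omega = 1

Stokes: integral_partial_R omega = integral_R d omega with d omega = (∂Q/∂x - ∂P/∂y) dx ∧ dy.
  ∂Q/∂x = 4*x
  ∂P/∂y = -2*y
  integrand = ∂Q/∂x - ∂P/∂y = 4*x + 2*y.
Integrating over R: integral_0^1 integral_0^{1-x} (4*x + 2*y) dy dx = 1.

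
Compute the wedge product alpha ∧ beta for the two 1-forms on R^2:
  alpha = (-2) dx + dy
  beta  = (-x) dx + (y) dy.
alpha ∧ beta = (x - 2*y) dx ∧ dy

Distribute the wedge, using dx_i ∧ dx_j = -dx_j ∧ dx_i and dx_i ∧ dx_i = 0. For each pair (i, j) with i < j, the coefficient of dx_i ∧ dx_j in alpha ∧ beta is (alpha_i * beta_j - alpha_j * beta_i). Collecting: alpha ∧ beta = (x - 2*y) dx ∧ dy.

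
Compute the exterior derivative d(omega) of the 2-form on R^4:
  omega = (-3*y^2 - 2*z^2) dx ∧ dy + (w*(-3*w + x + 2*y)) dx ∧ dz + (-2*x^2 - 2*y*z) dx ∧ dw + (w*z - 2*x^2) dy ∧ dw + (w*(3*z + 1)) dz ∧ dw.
d(omega) = (-2*w - 4*z) dx ∧ dy ∧ dz + (-6*w + x + 4*y) dx ∧ dz ∧ dw + (-4*x + 2*z) dx ∧ dy ∧ dw + (-w) dy ∧ dz ∧ dw

For a 2-form omega = sum_{i<j} g_{ij} dx_i ∧ dx_j, the exterior derivative is
  d(omega) = sum_{i<j} d(g_{ij}) ∧ dx_i ∧ dx_j = sum_{i<j, k} (∂g_{ij}/∂x_k) dx_k ∧ dx_i ∧ dx_j.
Expand each term, using dx_k ∧ dx_i ∧ dx_j = sgn(permutation) dx_{(a)} ∧ dx_{(b)} ∧ dx_{(c)} with (a < b < c) sorted:
  d(-3*y^2 - 2*z^2) includes (∂/∂z)(-3*y^2 - 2*z^2) dz = (-4*z) dz, which multiplied by dx ∧ dy gives (-4*z) dx ∧ dy ∧ dz
  d(w*(-3*w + x + 2*y)) includes (∂/∂y)(w*(-3*w + x + 2*y)) dy = (2*w) dy, which multiplied by dx ∧ dz gives (-2*w) dx ∧ dy ∧ dz
  d(w*(-3*w + x + 2*y)) includes (∂/∂w)(w*(-3*w + x + 2*y)) dw = (-6*w + x + 2*y) dw, which multiplied by dx ∧ dz gives (-6*w + x + 2*y) dx ∧ dz ∧ dw
  d(-2*x^2 - 2*y*z) includes (∂/∂y)(-2*x^2 - 2*y*z) dy = (-2*z) dy, which multiplied by dx ∧ dw gives (2*z) dx ∧ dy ∧ dw
  d(-2*x^2 - 2*y*z) includes (∂/∂z)(-2*x^2 - 2*y*z) dz = (-2*y) dz, which multiplied by dx ∧ dw gives (2*y) dx ∧ dz ∧ dw
  d(w*z - 2*x^2) includes (∂/∂x)(w*z - 2*x^2) dx = (-4*x) dx, which multiplied by dy ∧ dw gives (-4*x) dx ∧ dy ∧ dw
  d(w*z - 2*x^2) includes (∂/∂z)(w*z - 2*x^2) dz = (w) dz, which multiplied by dy ∧ dw gives (-w) dy ∧ dz ∧ dw
Collecting like 3-forms: d(omega) = (-2*w - 4*z) dx ∧ dy ∧ dz + (-6*w + x + 4*y) dx ∧ dz ∧ dw + (-4*x + 2*z) dx ∧ dy ∧ dw + (-w) dy ∧ dz ∧ dw.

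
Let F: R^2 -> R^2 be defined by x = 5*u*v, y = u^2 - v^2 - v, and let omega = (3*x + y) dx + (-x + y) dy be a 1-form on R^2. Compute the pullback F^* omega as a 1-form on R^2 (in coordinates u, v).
F^* omega = (2*u^3 - 5*u^2*v + 73*u*v^2 - 2*u*v - 5*v^3 - 5*v^2) du + (5*u^3 + 73*u^2*v - u^2 + 5*u*v^2 + 2*v^3 + 3*v^2 + v) dv

Using F^*(f dg) = (f ∘ F) d(g ∘ F), substitute each coordinate x_i by F_i(u, v) in f_i, and replace dx_i by d F_i = (∂F_i/∂u) du + (∂F_i/∂v) dv.
  For the x component: f_1(F) = u^2 + 15*u*v - v^2 - v; d F_1 = (5*v) du + (5*u) dv
  For the y component: f_2(F) = u^2 - 5*u*v - v^2 - v; d F_2 = (2*u) du + (-2*v - 1) dv
Combining and collecting du, dv coefficients:
  coeff of du: 2*u^3 - 5*u^2*v + 73*u*v^2 - 2*u*v - 5*v^3 - 5*v^2
  coeff of dv: 5*u^3 + 73*u^2*v - u^2 + 5*u*v^2 + 2*v^3 + 3*v^2 + v
F^* omega = (2*u^3 - 5*u^2*v + 73*u*v^2 - 2*u*v - 5*v^3 - 5*v^2) du + (5*u^3 + 73*u^2*v - u^2 + 5*u*v^2 + 2*v^3 + 3*v^2 + v) dv.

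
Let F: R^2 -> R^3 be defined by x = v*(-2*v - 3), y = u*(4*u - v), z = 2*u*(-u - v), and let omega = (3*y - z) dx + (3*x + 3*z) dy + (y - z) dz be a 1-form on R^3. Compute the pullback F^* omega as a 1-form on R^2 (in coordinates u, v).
F^* omega = (-72*u^3 - 58*u^2*v - 44*u*v^2 - 72*u*v + 6*v^3 + 9*v^2) du + (2*u*(-3*u^2 - 26*u*v - 21*u + 5*v^2 + 6*v)) dv

Using F^*(f dg) = (f ∘ F) d(g ∘ F), substitute each coordinate x_i by F_i(u, v) in f_i, and replace dx_i by d F_i = (∂F_i/∂u) du + (∂F_i/∂v) dv.
  For the x component: f_1(F) = u*(14*u - v); d F_1 = (0) du + (-4*v - 3) dv
  For the y component: f_2(F) = -6*u^2 - 6*u*v - 6*v^2 - 9*v; d F_2 = (8*u - v) du + (-u) dv
  For the z component: f_3(F) = u*(6*u + v); d F_3 = (-4*u - 2*v) du + (-2*u) dv
Combining and collecting du, dv coefficients:
  coeff of du: -72*u^3 - 58*u^2*v - 44*u*v^2 - 72*u*v + 6*v^3 + 9*v^2
  coeff of dv: 2*u*(-3*u^2 - 26*u*v - 21*u + 5*v^2 + 6*v)
F^* omega = (-72*u^3 - 58*u^2*v - 44*u*v^2 - 72*u*v + 6*v^3 + 9*v^2) du + (2*u*(-3*u^2 - 26*u*v - 21*u + 5*v^2 + 6*v)) dv.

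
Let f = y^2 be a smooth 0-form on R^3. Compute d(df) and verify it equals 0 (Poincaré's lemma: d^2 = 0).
d(df) = 0

Step 1: df = sum_i (∂f/∂x_i) dx_i = (0) dx + (2*y) dy + (0) dz.
Step 2: Apply d again. Using the 1-form formula, the coefficient of dx ∧ dy in d(df) is ∂^2 f/∂x ∂y - ∂^2 f/∂y ∂x = (0) - (0) = 0 (equality of mixed partials for smooth f).
Similarly for dx ∧ dz and dy ∧ dz — all coefficients vanish. So d(df) = 0.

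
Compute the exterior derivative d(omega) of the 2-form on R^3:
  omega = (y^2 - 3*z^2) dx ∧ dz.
d(omega) = (-2*y) dx ∧ dy ∧ dz

For a 2-form omega = sum_{i<j} g_{ij} dx_i ∧ dx_j, the exterior derivative is
  d(omega) = sum_{i<j} d(g_{ij}) ∧ dx_i ∧ dx_j = sum_{i<j, k} (∂g_{ij}/∂x_k) dx_k ∧ dx_i ∧ dx_j.
Expand each term, using dx_k ∧ dx_i ∧ dx_j = sgn(permutation) dx_{(a)} ∧ dx_{(b)} ∧ dx_{(c)} with (a < b < c) sorted:
  d(y^2 - 3*z^2) includes (∂/∂y)(y^2 - 3*z^2) dy = (2*y) dy, which multiplied by dx ∧ dz gives (-2*y) dx ∧ dy ∧ dz
Collecting like 3-forms: d(omega) = (-2*y) dx ∧ dy ∧ dz.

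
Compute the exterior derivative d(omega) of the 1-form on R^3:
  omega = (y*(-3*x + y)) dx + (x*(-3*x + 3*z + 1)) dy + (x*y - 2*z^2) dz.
d(omega) = (-3*x - 2*y + 3*z + 1) dx ∧ dy + (y) dx ∧ dz + (-2*x) dy ∧ dz

For a 1-form omega = sum_i f_i dx_i, the exterior derivative is
  d(omega) = sum_{i < j} (∂f_j/∂x_i - ∂f_i/∂x_j) dx_i ∧ dx_j.
  coefficient of dx ∧ dy: ∂f_2/∂x - ∂f_1/∂y = ∂(x*(-3*x + 3*z + 1))/∂x - ∂(y*(-3*x + y))/∂y = -3*x - 2*y + 3*z + 1
  coefficient of dx ∧ dz: ∂f_3/∂x - ∂f_1/∂z = ∂(x*y - 2*z^2)/∂x - ∂(y*(-3*x + y))/∂z = y
  coefficient of dy ∧ dz: ∂f_3/∂y - ∂f_2/∂z = ∂(x*y - 2*z^2)/∂y - ∂(x*(-3*x + 3*z + 1))/∂z = -2*x
Assembling: d(omega) = (-3*x - 2*y + 3*z + 1) dx ∧ dy + (y) dx ∧ dz + (-2*x) dy ∧ dz.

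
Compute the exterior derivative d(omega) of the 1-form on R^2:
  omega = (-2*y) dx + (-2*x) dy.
d(omega) = 0

For a 1-form omega = sum_i f_i dx_i, the exterior derivative is
  d(omega) = sum_{i < j} (∂f_j/∂x_i - ∂f_i/∂x_j) dx_i ∧ dx_j.

Assembling: d(omega) = 0.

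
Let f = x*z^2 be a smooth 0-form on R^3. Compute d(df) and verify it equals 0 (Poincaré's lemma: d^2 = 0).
d(df) = 0

Step 1: df = sum_i (∂f/∂x_i) dx_i = (z^2) dx + (0) dy + (2*x*z) dz.
Step 2: Apply d again. Using the 1-form formula, the coefficient of dx ∧ dy in d(df) is ∂^2 f/∂x ∂y - ∂^2 f/∂y ∂x = (0) - (0) = 0 (equality of mixed partials for smooth f).
Similarly for dx ∧ dz and dy ∧ dz — all coefficients vanish. So d(df) = 0.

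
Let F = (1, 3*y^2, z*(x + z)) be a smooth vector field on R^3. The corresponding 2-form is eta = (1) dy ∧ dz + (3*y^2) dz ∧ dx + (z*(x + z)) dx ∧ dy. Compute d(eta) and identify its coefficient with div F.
d(eta) = (x + 6*y + 2*z) dx ∧ dy ∧ dz; div F = x + 6*y + 2*z

For a 2-form in R^3 of the form above, applying d gives a 3-form with coefficient ∂P/∂x + ∂Q/∂y + ∂R/∂z:
  ∂P/∂x = 0
  ∂Q/∂y = 6*y
  ∂R/∂z = x + 2*z
Sum = x + 6*y + 2*z, which is exactly div F.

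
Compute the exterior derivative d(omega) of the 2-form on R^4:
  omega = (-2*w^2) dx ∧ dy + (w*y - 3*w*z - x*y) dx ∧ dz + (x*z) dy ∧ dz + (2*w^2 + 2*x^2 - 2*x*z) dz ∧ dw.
d(omega) = (-4*w) dx ∧ dy ∧ dw + (-w + x + z) dx ∧ dy ∧ dz + (4*x + y - 5*z) dx ∧ dz ∧ dw

For a 2-form omega = sum_{i<j} g_{ij} dx_i ∧ dx_j, the exterior derivative is
  d(omega) = sum_{i<j} d(g_{ij}) ∧ dx_i ∧ dx_j = sum_{i<j, k} (∂g_{ij}/∂x_k) dx_k ∧ dx_i ∧ dx_j.
Expand each term, using dx_k ∧ dx_i ∧ dx_j = sgn(permutation) dx_{(a)} ∧ dx_{(b)} ∧ dx_{(c)} with (a < b < c) sorted:
  d(-2*w^2) includes (∂/∂w)(-2*w^2) dw = (-4*w) dw, which multiplied by dx ∧ dy gives (-4*w) dx ∧ dy ∧ dw
  d(w*y - 3*w*z - x*y) includes (∂/∂y)(w*y - 3*w*z - x*y) dy = (w - x) dy, which multiplied by dx ∧ dz gives (-w + x) dx ∧ dy ∧ dz
  d(w*y - 3*w*z - x*y) includes (∂/∂w)(w*y - 3*w*z - x*y) dw = (y - 3*z) dw, which multiplied by dx ∧ dz gives (y - 3*z) dx ∧ dz ∧ dw
  d(x*z) includes (∂/∂x)(x*z) dx = (z) dx, which multiplied by dy ∧ dz gives (z) dx ∧ dy ∧ dz
  d(2*w^2 + 2*x^2 - 2*x*z) includes (∂/∂x)(2*w^2 + 2*x^2 - 2*x*z) dx = (4*x - 2*z) dx, which multiplied by dz ∧ dw gives (4*x - 2*z) dx ∧ dz ∧ dw
Collecting like 3-forms: d(omega) = (-4*w) dx ∧ dy ∧ dw + (-w + x + z) dx ∧ dy ∧ dz + (4*x + y - 5*z) dx ∧ dz ∧ dw.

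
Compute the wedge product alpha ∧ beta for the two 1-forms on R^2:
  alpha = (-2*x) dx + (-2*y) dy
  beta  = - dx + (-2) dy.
alpha ∧ beta = (4*x - 2*y) dx ∧ dy

Distribute the wedge, using dx_i ∧ dx_j = -dx_j ∧ dx_i and dx_i ∧ dx_i = 0. For each pair (i, j) with i < j, the coefficient of dx_i ∧ dx_j in alpha ∧ beta is (alpha_i * beta_j - alpha_j * beta_i). Collecting: alpha ∧ beta = (4*x - 2*y) dx ∧ dy.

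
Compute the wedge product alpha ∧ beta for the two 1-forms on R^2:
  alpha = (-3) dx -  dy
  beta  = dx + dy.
alpha ∧ beta = (-2) dx ∧ dy

Distribute the wedge, using dx_i ∧ dx_j = -dx_j ∧ dx_i and dx_i ∧ dx_i = 0. For each pair (i, j) with i < j, the coefficient of dx_i ∧ dx_j in alpha ∧ beta is (alpha_i * beta_j - alpha_j * beta_i). Collecting: alpha ∧ beta = (-2) dx ∧ dy.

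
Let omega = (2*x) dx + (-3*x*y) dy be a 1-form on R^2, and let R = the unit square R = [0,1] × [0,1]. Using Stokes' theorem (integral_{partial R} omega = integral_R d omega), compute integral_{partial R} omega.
integral_(partial R) omega = -3/2

Stokes: integral_partial_R omega = integral_R d omega with d omega = (∂Q/∂x - ∂P/∂y) dx ∧ dy.
  ∂Q/∂x = -3*y
  ∂P/∂y = 0
  integrand = ∂Q/∂x - ∂P/∂y = -3*y.
Integrating over R: integral_0^1 integral_0^1 (-3*y) dx dy = -3/2.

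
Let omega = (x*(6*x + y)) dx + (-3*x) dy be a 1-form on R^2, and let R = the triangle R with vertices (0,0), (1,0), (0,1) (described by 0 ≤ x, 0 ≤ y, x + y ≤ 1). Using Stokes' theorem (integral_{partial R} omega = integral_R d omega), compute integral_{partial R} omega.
integral_(partial R) omega = -5/3

Stokes: integral_partial_R omega = integral_R d omega with d omega = (∂Q/∂x - ∂P/∂y) dx ∧ dy.
  ∂Q/∂x = -3
  ∂P/∂y = x
  integrand = ∂Q/∂x - ∂P/∂y = -x - 3.
Integrating over R: integral_0^1 integral_0^{1-x} (-x - 3) dy dx = -5/3.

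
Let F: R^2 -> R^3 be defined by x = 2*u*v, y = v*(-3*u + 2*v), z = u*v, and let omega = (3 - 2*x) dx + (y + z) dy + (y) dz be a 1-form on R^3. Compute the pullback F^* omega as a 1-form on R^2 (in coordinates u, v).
F^* omega = (v*(-5*u*v - 4*v^2 + 6)) du + (-5*u^2*v - 12*u*v^2 + 6*u + 8*v^3) dv

Using F^*(f dg) = (f ∘ F) d(g ∘ F), substitute each coordinate x_i by F_i(u, v) in f_i, and replace dx_i by d F_i = (∂F_i/∂u) du + (∂F_i/∂v) dv.
  For the x component: f_1(F) = -4*u*v + 3; d F_1 = (2*v) du + (2*u) dv
  For the y component: f_2(F) = 2*v*(-u + v); d F_2 = (-3*v) du + (-3*u + 4*v) dv
  For the z component: f_3(F) = v*(-3*u + 2*v); d F_3 = (v) du + (u) dv
Combining and collecting du, dv coefficients:
  coeff of du: v*(-5*u*v - 4*v^2 + 6)
  coeff of dv: -5*u^2*v - 12*u*v^2 + 6*u + 8*v^3
F^* omega = (v*(-5*u*v - 4*v^2 + 6)) du + (-5*u^2*v - 12*u*v^2 + 6*u + 8*v^3) dv.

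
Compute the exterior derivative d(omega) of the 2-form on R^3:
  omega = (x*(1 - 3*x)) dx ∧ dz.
d(omega) = 0

For a 2-form omega = sum_{i<j} g_{ij} dx_i ∧ dx_j, the exterior derivative is
  d(omega) = sum_{i<j} d(g_{ij}) ∧ dx_i ∧ dx_j = sum_{i<j, k} (∂g_{ij}/∂x_k) dx_k ∧ dx_i ∧ dx_j.
Expand each term, using dx_k ∧ dx_i ∧ dx_j = sgn(permutation) dx_{(a)} ∧ dx_{(b)} ∧ dx_{(c)} with (a < b < c) sorted:

Collecting like 3-forms: d(omega) = 0.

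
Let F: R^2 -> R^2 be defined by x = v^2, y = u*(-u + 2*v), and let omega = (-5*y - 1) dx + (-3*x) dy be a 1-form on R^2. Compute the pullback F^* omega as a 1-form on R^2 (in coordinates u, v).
F^* omega = (6*v^2*(u - v)) du + (2*v*(5*u^2 - 13*u*v - 1)) dv

Using F^*(f dg) = (f ∘ F) d(g ∘ F), substitute each coordinate x_i by F_i(u, v) in f_i, and replace dx_i by d F_i = (∂F_i/∂u) du + (∂F_i/∂v) dv.
  For the x component: f_1(F) = 5*u^2 - 10*u*v - 1; d F_1 = (0) du + (2*v) dv
  For the y component: f_2(F) = -3*v^2; d F_2 = (-2*u + 2*v) du + (2*u) dv
Combining and collecting du, dv coefficients:
  coeff of du: 6*v^2*(u - v)
  coeff of dv: 2*v*(5*u^2 - 13*u*v - 1)
F^* omega = (6*v^2*(u - v)) du + (2*v*(5*u^2 - 13*u*v - 1)) dv.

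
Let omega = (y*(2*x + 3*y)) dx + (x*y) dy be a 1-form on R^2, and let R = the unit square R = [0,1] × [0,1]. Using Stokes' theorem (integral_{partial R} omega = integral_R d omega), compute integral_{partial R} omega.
integral_(partial R) omega = -7/2

Stokes: integral_partial_R omega = integral_R d omega with d omega = (∂Q/∂x - ∂P/∂y) dx ∧ dy.
  ∂Q/∂x = y
  ∂P/∂y = 2*x + 6*y
  integrand = ∂Q/∂x - ∂P/∂y = -2*x - 5*y.
Integrating over R: integral_0^1 integral_0^1 (-2*x - 5*y) dx dy = -7/2.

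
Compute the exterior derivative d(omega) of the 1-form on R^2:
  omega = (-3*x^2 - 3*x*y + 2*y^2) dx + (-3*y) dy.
d(omega) = (3*x - 4*y) dx ∧ dy

For a 1-form omega = sum_i f_i dx_i, the exterior derivative is
  d(omega) = sum_{i < j} (∂f_j/∂x_i - ∂f_i/∂x_j) dx_i ∧ dx_j.
  coefficient of dx ∧ dy: ∂f_2/∂x - ∂f_1/∂y = ∂(-3*y)/∂x - ∂(-3*x^2 - 3*x*y + 2*y^2)/∂y = 3*x - 4*y
Assembling: d(omega) = (3*x - 4*y) dx ∧ dy.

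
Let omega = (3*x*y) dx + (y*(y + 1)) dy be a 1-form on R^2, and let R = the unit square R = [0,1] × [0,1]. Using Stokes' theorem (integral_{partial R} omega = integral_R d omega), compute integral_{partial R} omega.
integral_(partial R) omega = -3/2

Stokes: integral_partial_R omega = integral_R d omega with d omega = (∂Q/∂x - ∂P/∂y) dx ∧ dy.
  ∂Q/∂x = 0
  ∂P/∂y = 3*x
  integrand = ∂Q/∂x - ∂P/∂y = -3*x.
Integrating over R: integral_0^1 integral_0^1 (-3*x) dx dy = -3/2.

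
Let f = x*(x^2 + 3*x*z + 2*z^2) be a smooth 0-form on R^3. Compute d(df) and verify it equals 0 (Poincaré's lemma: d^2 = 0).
d(df) = 0

Step 1: df = sum_i (∂f/∂x_i) dx_i = (3*x^2 + 6*x*z + 2*z^2) dx + (0) dy + (x*(3*x + 4*z)) dz.
Step 2: Apply d again. Using the 1-form formula, the coefficient of dx ∧ dy in d(df) is ∂^2 f/∂x ∂y - ∂^2 f/∂y ∂x = (0) - (0) = 0 (equality of mixed partials for smooth f).
Similarly for dx ∧ dz and dy ∧ dz — all coefficients vanish. So d(df) = 0.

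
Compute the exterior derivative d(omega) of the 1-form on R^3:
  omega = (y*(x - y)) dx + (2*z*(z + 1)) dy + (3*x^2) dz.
d(omega) = (-x + 2*y) dx ∧ dy + (6*x) dx ∧ dz + (-4*z - 2) dy ∧ dz

For a 1-form omega = sum_i f_i dx_i, the exterior derivative is
  d(omega) = sum_{i < j} (∂f_j/∂x_i - ∂f_i/∂x_j) dx_i ∧ dx_j.
  coefficient of dx ∧ dy: ∂f_2/∂x - ∂f_1/∂y = ∂(2*z*(z + 1))/∂x - ∂(y*(x - y))/∂y = -x + 2*y
  coefficient of dx ∧ dz: ∂f_3/∂x - ∂f_1/∂z = ∂(3*x^2)/∂x - ∂(y*(x - y))/∂z = 6*x
  coefficient of dy ∧ dz: ∂f_3/∂y - ∂f_2/∂z = ∂(3*x^2)/∂y - ∂(2*z*(z + 1))/∂z = -4*z - 2
Assembling: d(omega) = (-x + 2*y) dx ∧ dy + (6*x) dx ∧ dz + (-4*z - 2) dy ∧ dz.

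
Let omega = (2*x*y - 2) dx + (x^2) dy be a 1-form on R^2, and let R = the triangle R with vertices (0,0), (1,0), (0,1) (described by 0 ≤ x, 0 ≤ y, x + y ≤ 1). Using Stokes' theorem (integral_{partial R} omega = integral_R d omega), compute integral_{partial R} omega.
integral_(partial R) omega = 0

Stokes: integral_partial_R omega = integral_R d omega with d omega = (∂Q/∂x - ∂P/∂y) dx ∧ dy.
  ∂Q/∂x = 2*x
  ∂P/∂y = 2*x
  integrand = ∂Q/∂x - ∂P/∂y = 0.
Integrating over R: integral_0^1 integral_0^{1-x} (0) dy dx = 0.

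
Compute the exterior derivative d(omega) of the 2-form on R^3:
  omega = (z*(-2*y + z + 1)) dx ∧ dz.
d(omega) = (2*z) dx ∧ dy ∧ dz

For a 2-form omega = sum_{i<j} g_{ij} dx_i ∧ dx_j, the exterior derivative is
  d(omega) = sum_{i<j} d(g_{ij}) ∧ dx_i ∧ dx_j = sum_{i<j, k} (∂g_{ij}/∂x_k) dx_k ∧ dx_i ∧ dx_j.
Expand each term, using dx_k ∧ dx_i ∧ dx_j = sgn(permutation) dx_{(a)} ∧ dx_{(b)} ∧ dx_{(c)} with (a < b < c) sorted:
  d(z*(-2*y + z + 1)) includes (∂/∂y)(z*(-2*y + z + 1)) dy = (-2*z) dy, which multiplied by dx ∧ dz gives (2*z) dx ∧ dy ∧ dz
Collecting like 3-forms: d(omega) = (2*z) dx ∧ dy ∧ dz.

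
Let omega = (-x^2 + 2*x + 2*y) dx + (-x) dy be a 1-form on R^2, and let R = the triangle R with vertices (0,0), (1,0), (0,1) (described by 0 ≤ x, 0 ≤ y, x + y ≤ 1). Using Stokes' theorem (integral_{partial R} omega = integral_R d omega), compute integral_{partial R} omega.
integral_(partial R) omega = -3/2

Stokes: integral_partial_R omega = integral_R d omega with d omega = (∂Q/∂x - ∂P/∂y) dx ∧ dy.
  ∂Q/∂x = -1
  ∂P/∂y = 2
  integrand = ∂Q/∂x - ∂P/∂y = -3.
Integrating over R: integral_0^1 integral_0^{1-x} (-3) dy dx = -3/2.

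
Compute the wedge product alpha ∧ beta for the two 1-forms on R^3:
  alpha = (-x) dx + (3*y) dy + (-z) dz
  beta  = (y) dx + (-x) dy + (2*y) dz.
alpha ∧ beta = (x^2 - 3*y^2) dx ∧ dy + (y*(-2*x + z)) dx ∧ dz + (-x*z + 6*y^2) dy ∧ dz

Distribute the wedge, using dx_i ∧ dx_j = -dx_j ∧ dx_i and dx_i ∧ dx_i = 0. For each pair (i, j) with i < j, the coefficient of dx_i ∧ dx_j in alpha ∧ beta is (alpha_i * beta_j - alpha_j * beta_i). Collecting: alpha ∧ beta = (x^2 - 3*y^2) dx ∧ dy + (y*(-2*x + z)) dx ∧ dz + (-x*z + 6*y^2) dy ∧ dz.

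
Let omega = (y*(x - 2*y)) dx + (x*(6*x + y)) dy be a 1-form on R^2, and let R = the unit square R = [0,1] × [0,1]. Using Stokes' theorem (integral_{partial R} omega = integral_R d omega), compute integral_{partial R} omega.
integral_(partial R) omega = 8

Stokes: integral_partial_R omega = integral_R d omega with d omega = (∂Q/∂x - ∂P/∂y) dx ∧ dy.
  ∂Q/∂x = 12*x + y
  ∂P/∂y = x - 4*y
  integrand = ∂Q/∂x - ∂P/∂y = 11*x + 5*y.
Integrating over R: integral_0^1 integral_0^1 (11*x + 5*y) dx dy = 8.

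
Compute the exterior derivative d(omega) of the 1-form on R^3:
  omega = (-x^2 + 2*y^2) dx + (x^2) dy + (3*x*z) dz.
d(omega) = (2*x - 4*y) dx ∧ dy + (3*z) dx ∧ dz

For a 1-form omega = sum_i f_i dx_i, the exterior derivative is
  d(omega) = sum_{i < j} (∂f_j/∂x_i - ∂f_i/∂x_j) dx_i ∧ dx_j.
  coefficient of dx ∧ dy: ∂f_2/∂x - ∂f_1/∂y = ∂(x^2)/∂x - ∂(-x^2 + 2*y^2)/∂y = 2*x - 4*y
  coefficient of dx ∧ dz: ∂f_3/∂x - ∂f_1/∂z = ∂(3*x*z)/∂x - ∂(-x^2 + 2*y^2)/∂z = 3*z
Assembling: d(omega) = (2*x - 4*y) dx ∧ dy + (3*z) dx ∧ dz.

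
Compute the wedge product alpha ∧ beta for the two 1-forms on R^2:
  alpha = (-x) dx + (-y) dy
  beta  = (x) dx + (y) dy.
alpha ∧ beta = 0

Distribute the wedge, using dx_i ∧ dx_j = -dx_j ∧ dx_i and dx_i ∧ dx_i = 0. For each pair (i, j) with i < j, the coefficient of dx_i ∧ dx_j in alpha ∧ beta is (alpha_i * beta_j - alpha_j * beta_i). Collecting: alpha ∧ beta = 0.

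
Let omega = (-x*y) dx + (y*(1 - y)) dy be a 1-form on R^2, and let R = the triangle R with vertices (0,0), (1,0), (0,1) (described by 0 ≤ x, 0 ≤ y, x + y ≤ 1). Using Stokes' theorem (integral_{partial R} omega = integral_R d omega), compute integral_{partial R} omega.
integral_(partial R) omega = 1/6

Stokes: integral_partial_R omega = integral_R d omega with d omega = (∂Q/∂x - ∂P/∂y) dx ∧ dy.
  ∂Q/∂x = 0
  ∂P/∂y = -x
  integrand = ∂Q/∂x - ∂P/∂y = x.
Integrating over R: integral_0^1 integral_0^{1-x} (x) dy dx = 1/6.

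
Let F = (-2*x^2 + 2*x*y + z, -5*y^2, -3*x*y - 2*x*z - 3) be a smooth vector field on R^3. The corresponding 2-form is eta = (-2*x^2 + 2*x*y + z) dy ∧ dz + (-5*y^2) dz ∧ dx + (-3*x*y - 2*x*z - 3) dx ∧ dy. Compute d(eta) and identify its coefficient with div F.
d(eta) = (-6*x - 8*y) dx ∧ dy ∧ dz; div F = -6*x - 8*y

For a 2-form in R^3 of the form above, applying d gives a 3-form with coefficient ∂P/∂x + ∂Q/∂y + ∂R/∂z:
  ∂P/∂x = -4*x + 2*y
  ∂Q/∂y = -10*y
  ∂R/∂z = -2*x
Sum = -6*x - 8*y, which is exactly div F.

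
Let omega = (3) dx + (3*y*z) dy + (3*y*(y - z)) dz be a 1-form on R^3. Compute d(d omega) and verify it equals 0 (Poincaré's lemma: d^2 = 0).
d(d omega) = 0

Step 1: d omega = sum_{i<j} (∂f_j/∂x_i - ∂f_i/∂x_j) dx_i ∧ dx_j:
  coeff of dx ∧ dy: 0
  coeff of dx ∧ dz: 0
  coeff of dy ∧ dz: 3*y - 3*z
Step 2: Apply d again to each 2-form coefficient. The only possible 3-form in R^3 is dx ∧ dy ∧ dz, with coefficient
  ∂(coeff of dy∧dz)/∂x - ∂(coeff of dx∧dz)/∂y + ∂(coeff of dx∧dy)/∂z
  = ∂/∂x (3*y - 3*z) - ∂/∂y (0) + ∂/∂z (0).
Each of these terms simplifies to sums of mixed partials that cancel in pairs. The result is 0 (by equality of mixed partials for smooth functions — Schwarz / Clairaut).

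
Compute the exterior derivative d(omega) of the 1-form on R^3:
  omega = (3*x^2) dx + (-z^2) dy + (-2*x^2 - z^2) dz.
d(omega) = (-4*x) dx ∧ dz + (2*z) dy ∧ dz

For a 1-form omega = sum_i f_i dx_i, the exterior derivative is
  d(omega) = sum_{i < j} (∂f_j/∂x_i - ∂f_i/∂x_j) dx_i ∧ dx_j.
  coefficient of dx ∧ dz: ∂f_3/∂x - ∂f_1/∂z = ∂(-2*x^2 - z^2)/∂x - ∂(3*x^2)/∂z = -4*x
  coefficient of dy ∧ dz: ∂f_3/∂y - ∂f_2/∂z = ∂(-2*x^2 - z^2)/∂y - ∂(-z^2)/∂z = 2*z
Assembling: d(omega) = (-4*x) dx ∧ dz + (2*z) dy ∧ dz.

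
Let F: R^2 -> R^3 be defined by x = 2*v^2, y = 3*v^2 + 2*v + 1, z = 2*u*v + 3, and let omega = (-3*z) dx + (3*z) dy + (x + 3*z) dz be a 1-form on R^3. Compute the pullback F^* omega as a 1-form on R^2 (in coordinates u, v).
F^* omega = (2*v*(6*u*v + 2*v^2 + 9)) du + (12*u^2*v + 16*u*v^2 + 12*u*v + 18*u + 18*v + 18) dv

Using F^*(f dg) = (f ∘ F) d(g ∘ F), substitute each coordinate x_i by F_i(u, v) in f_i, and replace dx_i by d F_i = (∂F_i/∂u) du + (∂F_i/∂v) dv.
  For the x component: f_1(F) = -6*u*v - 9; d F_1 = (0) du + (4*v) dv
  For the y component: f_2(F) = 6*u*v + 9; d F_2 = (0) du + (6*v + 2) dv
  For the z component: f_3(F) = 6*u*v + 2*v^2 + 9; d F_3 = (2*v) du + (2*u) dv
Combining and collecting du, dv coefficients:
  coeff of du: 2*v*(6*u*v + 2*v^2 + 9)
  coeff of dv: 12*u^2*v + 16*u*v^2 + 12*u*v + 18*u + 18*v + 18
F^* omega = (2*v*(6*u*v + 2*v^2 + 9)) du + (12*u^2*v + 16*u*v^2 + 12*u*v + 18*u + 18*v + 18) dv.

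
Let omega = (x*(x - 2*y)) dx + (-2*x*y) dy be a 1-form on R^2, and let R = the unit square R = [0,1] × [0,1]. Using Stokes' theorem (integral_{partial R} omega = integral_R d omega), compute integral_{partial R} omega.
integral_(partial R) omega = 0

Stokes: integral_partial_R omega = integral_R d omega with d omega = (∂Q/∂x - ∂P/∂y) dx ∧ dy.
  ∂Q/∂x = -2*y
  ∂P/∂y = -2*x
  integrand = ∂Q/∂x - ∂P/∂y = 2*x - 2*y.
Integrating over R: integral_0^1 integral_0^1 (2*x - 2*y) dx dy = 0.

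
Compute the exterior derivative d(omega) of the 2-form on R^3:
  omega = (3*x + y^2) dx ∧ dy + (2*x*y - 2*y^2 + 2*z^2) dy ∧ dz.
d(omega) = (2*y) dx ∧ dy ∧ dz

For a 2-form omega = sum_{i<j} g_{ij} dx_i ∧ dx_j, the exterior derivative is
  d(omega) = sum_{i<j} d(g_{ij}) ∧ dx_i ∧ dx_j = sum_{i<j, k} (∂g_{ij}/∂x_k) dx_k ∧ dx_i ∧ dx_j.
Expand each term, using dx_k ∧ dx_i ∧ dx_j = sgn(permutation) dx_{(a)} ∧ dx_{(b)} ∧ dx_{(c)} with (a < b < c) sorted:
  d(2*x*y - 2*y^2 + 2*z^2) includes (∂/∂x)(2*x*y - 2*y^2 + 2*z^2) dx = (2*y) dx, which multiplied by dy ∧ dz gives (2*y) dx ∧ dy ∧ dz
Collecting like 3-forms: d(omega) = (2*y) dx ∧ dy ∧ dz.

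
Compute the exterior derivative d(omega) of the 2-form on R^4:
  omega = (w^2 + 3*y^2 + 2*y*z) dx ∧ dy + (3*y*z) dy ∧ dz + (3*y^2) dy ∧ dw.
d(omega) = (2*y) dx ∧ dy ∧ dz + (2*w) dx ∧ dy ∧ dw

For a 2-form omega = sum_{i<j} g_{ij} dx_i ∧ dx_j, the exterior derivative is
  d(omega) = sum_{i<j} d(g_{ij}) ∧ dx_i ∧ dx_j = sum_{i<j, k} (∂g_{ij}/∂x_k) dx_k ∧ dx_i ∧ dx_j.
Expand each term, using dx_k ∧ dx_i ∧ dx_j = sgn(permutation) dx_{(a)} ∧ dx_{(b)} ∧ dx_{(c)} with (a < b < c) sorted:
  d(w^2 + 3*y^2 + 2*y*z) includes (∂/∂z)(w^2 + 3*y^2 + 2*y*z) dz = (2*y) dz, which multiplied by dx ∧ dy gives (2*y) dx ∧ dy ∧ dz
  d(w^2 + 3*y^2 + 2*y*z) includes (∂/∂w)(w^2 + 3*y^2 + 2*y*z) dw = (2*w) dw, which multiplied by dx ∧ dy gives (2*w) dx ∧ dy ∧ dw
Collecting like 3-forms: d(omega) = (2*y) dx ∧ dy ∧ dz + (2*w) dx ∧ dy ∧ dw.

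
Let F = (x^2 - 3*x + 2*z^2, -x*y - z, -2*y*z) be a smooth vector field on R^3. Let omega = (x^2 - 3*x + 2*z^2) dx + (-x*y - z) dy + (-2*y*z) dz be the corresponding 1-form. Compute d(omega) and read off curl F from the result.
d(omega) = (1 - 2*z) dy ∧ dz + (4*z) dz ∧ dx + (-y) dx ∧ dy; curl F = (1 - 2*z, 4*z, -y)

d omega = sum_{i<j} (∂f_j/∂x_i - ∂f_i/∂x_j) dx_i ∧ dx_j. Under the identification (dy ∧ dz, dz ∧ dx, dx ∧ dy) ↔ (e_x, e_y, e_z), the coefficients are exactly the components of curl F. Compute:
  ∂R/∂y - ∂Q/∂z = (-2*z) - (-1) = 1 - 2*z
  ∂P/∂z - ∂R/∂x = (4*z) - (0) = 4*z
  ∂Q/∂x - ∂P/∂y = (-y) - (0) = -y.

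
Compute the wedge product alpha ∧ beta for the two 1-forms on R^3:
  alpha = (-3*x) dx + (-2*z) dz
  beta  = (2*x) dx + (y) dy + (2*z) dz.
alpha ∧ beta = (-3*x*y) dx ∧ dy + (-2*x*z) dx ∧ dz + (2*y*z) dy ∧ dz

Distribute the wedge, using dx_i ∧ dx_j = -dx_j ∧ dx_i and dx_i ∧ dx_i = 0. For each pair (i, j) with i < j, the coefficient of dx_i ∧ dx_j in alpha ∧ beta is (alpha_i * beta_j - alpha_j * beta_i). Collecting: alpha ∧ beta = (-3*x*y) dx ∧ dy + (-2*x*z) dx ∧ dz + (2*y*z) dy ∧ dz.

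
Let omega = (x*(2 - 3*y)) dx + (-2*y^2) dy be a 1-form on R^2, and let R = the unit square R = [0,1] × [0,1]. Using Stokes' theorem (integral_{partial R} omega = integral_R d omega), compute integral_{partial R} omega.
integral_(partial R) omega = 3/2

Stokes: integral_partial_R omega = integral_R d omega with d omega = (∂Q/∂x - ∂P/∂y) dx ∧ dy.
  ∂Q/∂x = 0
  ∂P/∂y = -3*x
  integrand = ∂Q/∂x - ∂P/∂y = 3*x.
Integrating over R: integral_0^1 integral_0^1 (3*x) dx dy = 3/2.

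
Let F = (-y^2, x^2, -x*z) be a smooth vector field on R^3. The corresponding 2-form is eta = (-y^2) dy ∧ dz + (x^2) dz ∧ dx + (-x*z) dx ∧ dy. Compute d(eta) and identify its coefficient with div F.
d(eta) = (-x) dx ∧ dy ∧ dz; div F = -x

For a 2-form in R^3 of the form above, applying d gives a 3-form with coefficient ∂P/∂x + ∂Q/∂y + ∂R/∂z:
  ∂P/∂x = 0
  ∂Q/∂y = 0
  ∂R/∂z = -x
Sum = -x, which is exactly div F.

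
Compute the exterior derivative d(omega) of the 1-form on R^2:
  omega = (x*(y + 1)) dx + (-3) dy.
d(omega) = (-x) dx ∧ dy

For a 1-form omega = sum_i f_i dx_i, the exterior derivative is
  d(omega) = sum_{i < j} (∂f_j/∂x_i - ∂f_i/∂x_j) dx_i ∧ dx_j.
  coefficient of dx ∧ dy: ∂f_2/∂x - ∂f_1/∂y = ∂(-3)/∂x - ∂(x*(y + 1))/∂y = -x
Assembling: d(omega) = (-x) dx ∧ dy.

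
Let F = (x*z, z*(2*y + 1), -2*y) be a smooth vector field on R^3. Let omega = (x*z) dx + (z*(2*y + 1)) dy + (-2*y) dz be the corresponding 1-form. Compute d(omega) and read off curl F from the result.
d(omega) = (-2*y - 3) dy ∧ dz + (x) dz ∧ dx + (0) dx ∧ dy; curl F = (-2*y - 3, x, 0)

d omega = sum_{i<j} (∂f_j/∂x_i - ∂f_i/∂x_j) dx_i ∧ dx_j. Under the identification (dy ∧ dz, dz ∧ dx, dx ∧ dy) ↔ (e_x, e_y, e_z), the coefficients are exactly the components of curl F. Compute:
  ∂R/∂y - ∂Q/∂z = (-2) - (2*y + 1) = -2*y - 3
  ∂P/∂z - ∂R/∂x = (x) - (0) = x
  ∂Q/∂x - ∂P/∂y = (0) - (0) = 0.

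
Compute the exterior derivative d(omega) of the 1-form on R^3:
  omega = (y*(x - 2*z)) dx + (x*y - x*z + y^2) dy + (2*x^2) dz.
d(omega) = (-x + y + z) dx ∧ dy + (4*x + 2*y) dx ∧ dz + (x) dy ∧ dz

For a 1-form omega = sum_i f_i dx_i, the exterior derivative is
  d(omega) = sum_{i < j} (∂f_j/∂x_i - ∂f_i/∂x_j) dx_i ∧ dx_j.
  coefficient of dx ∧ dy: ∂f_2/∂x - ∂f_1/∂y = ∂(x*y - x*z + y^2)/∂x - ∂(y*(x - 2*z))/∂y = -x + y + z
  coefficient of dx ∧ dz: ∂f_3/∂x - ∂f_1/∂z = ∂(2*x^2)/∂x - ∂(y*(x - 2*z))/∂z = 4*x + 2*y
  coefficient of dy ∧ dz: ∂f_3/∂y - ∂f_2/∂z = ∂(2*x^2)/∂y - ∂(x*y - x*z + y^2)/∂z = x
Assembling: d(omega) = (-x + y + z) dx ∧ dy + (4*x + 2*y) dx ∧ dz + (x) dy ∧ dz.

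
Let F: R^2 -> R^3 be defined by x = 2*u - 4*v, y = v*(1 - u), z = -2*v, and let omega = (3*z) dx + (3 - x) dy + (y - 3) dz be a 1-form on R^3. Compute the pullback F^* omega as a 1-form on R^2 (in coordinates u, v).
F^* omega = (v*(2*u - 4*v - 15)) du + (2*u^2 - 2*u*v - 5*u + 26*v + 9) dv

Using F^*(f dg) = (f ∘ F) d(g ∘ F), substitute each coordinate x_i by F_i(u, v) in f_i, and replace dx_i by d F_i = (∂F_i/∂u) du + (∂F_i/∂v) dv.
  For the x component: f_1(F) = -6*v; d F_1 = (2) du + (-4) dv
  For the y component: f_2(F) = -2*u + 4*v + 3; d F_2 = (-v) du + (1 - u) dv
  For the z component: f_3(F) = -u*v + v - 3; d F_3 = (0) du + (-2) dv
Combining and collecting du, dv coefficients:
  coeff of du: v*(2*u - 4*v - 15)
  coeff of dv: 2*u^2 - 2*u*v - 5*u + 26*v + 9
F^* omega = (v*(2*u - 4*v - 15)) du + (2*u^2 - 2*u*v - 5*u + 26*v + 9) dv.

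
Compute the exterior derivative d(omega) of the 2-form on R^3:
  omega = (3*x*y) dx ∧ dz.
d(omega) = (-3*x) dx ∧ dy ∧ dz

For a 2-form omega = sum_{i<j} g_{ij} dx_i ∧ dx_j, the exterior derivative is
  d(omega) = sum_{i<j} d(g_{ij}) ∧ dx_i ∧ dx_j = sum_{i<j, k} (∂g_{ij}/∂x_k) dx_k ∧ dx_i ∧ dx_j.
Expand each term, using dx_k ∧ dx_i ∧ dx_j = sgn(permutation) dx_{(a)} ∧ dx_{(b)} ∧ dx_{(c)} with (a < b < c) sorted:
  d(3*x*y) includes (∂/∂y)(3*x*y) dy = (3*x) dy, which multiplied by dx ∧ dz gives (-3*x) dx ∧ dy ∧ dz
Collecting like 3-forms: d(omega) = (-3*x) dx ∧ dy ∧ dz.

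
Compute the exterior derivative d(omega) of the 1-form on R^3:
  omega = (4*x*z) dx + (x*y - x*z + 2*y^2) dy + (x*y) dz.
d(omega) = (y - z) dx ∧ dy + (-4*x + y) dx ∧ dz + (2*x) dy ∧ dz

For a 1-form omega = sum_i f_i dx_i, the exterior derivative is
  d(omega) = sum_{i < j} (∂f_j/∂x_i - ∂f_i/∂x_j) dx_i ∧ dx_j.
  coefficient of dx ∧ dy: ∂f_2/∂x - ∂f_1/∂y = ∂(x*y - x*z + 2*y^2)/∂x - ∂(4*x*z)/∂y = y - z
  coefficient of dx ∧ dz: ∂f_3/∂x - ∂f_1/∂z = ∂(x*y)/∂x - ∂(4*x*z)/∂z = -4*x + y
  coefficient of dy ∧ dz: ∂f_3/∂y - ∂f_2/∂z = ∂(x*y)/∂y - ∂(x*y - x*z + 2*y^2)/∂z = 2*x
Assembling: d(omega) = (y - z) dx ∧ dy + (-4*x + y) dx ∧ dz + (2*x) dy ∧ dz.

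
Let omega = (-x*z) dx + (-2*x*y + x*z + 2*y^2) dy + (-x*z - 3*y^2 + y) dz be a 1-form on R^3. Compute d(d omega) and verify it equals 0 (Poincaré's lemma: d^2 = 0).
d(d omega) = 0

Step 1: d omega = sum_{i<j} (∂f_j/∂x_i - ∂f_i/∂x_j) dx_i ∧ dx_j:
  coeff of dx ∧ dy: -2*y + z
  coeff of dx ∧ dz: x - z
  coeff of dy ∧ dz: -x - 6*y + 1
Step 2: Apply d again to each 2-form coefficient. The only possible 3-form in R^3 is dx ∧ dy ∧ dz, with coefficient
  ∂(coeff of dy∧dz)/∂x - ∂(coeff of dx∧dz)/∂y + ∂(coeff of dx∧dy)/∂z
  = ∂/∂x (-x - 6*y + 1) - ∂/∂y (x - z) + ∂/∂z (-2*y + z).
Each of these terms simplifies to sums of mixed partials that cancel in pairs. The result is 0 (by equality of mixed partials for smooth functions — Schwarz / Clairaut).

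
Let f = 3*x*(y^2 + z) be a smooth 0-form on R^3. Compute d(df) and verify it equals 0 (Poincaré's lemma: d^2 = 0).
d(df) = 0

Step 1: df = sum_i (∂f/∂x_i) dx_i = (3*y^2 + 3*z) dx + (6*x*y) dy + (3*x) dz.
Step 2: Apply d again. Using the 1-form formula, the coefficient of dx ∧ dy in d(df) is ∂^2 f/∂x ∂y - ∂^2 f/∂y ∂x = (6*y) - (6*y) = 0 (equality of mixed partials for smooth f).
Similarly for dx ∧ dz and dy ∧ dz — all coefficients vanish. So d(df) = 0.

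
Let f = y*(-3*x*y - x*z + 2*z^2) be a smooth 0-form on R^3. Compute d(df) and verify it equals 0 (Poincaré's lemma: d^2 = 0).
d(df) = 0

Step 1: df = sum_i (∂f/∂x_i) dx_i = (y*(-3*y - z)) dx + (-6*x*y - x*z + 2*z^2) dy + (y*(-x + 4*z)) dz.
Step 2: Apply d again. Using the 1-form formula, the coefficient of dx ∧ dy in d(df) is ∂^2 f/∂x ∂y - ∂^2 f/∂y ∂x = (-6*y - z) - (-6*y - z) = 0 (equality of mixed partials for smooth f).
Similarly for dx ∧ dz and dy ∧ dz — all coefficients vanish. So d(df) = 0.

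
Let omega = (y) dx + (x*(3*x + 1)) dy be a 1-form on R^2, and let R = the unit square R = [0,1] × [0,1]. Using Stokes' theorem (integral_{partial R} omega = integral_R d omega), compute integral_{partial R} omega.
integral_(partial R) omega = 3

Stokes: integral_partial_R omega = integral_R d omega with d omega = (∂Q/∂x - ∂P/∂y) dx ∧ dy.
  ∂Q/∂x = 6*x + 1
  ∂P/∂y = 1
  integrand = ∂Q/∂x - ∂P/∂y = 6*x.
Integrating over R: integral_0^1 integral_0^1 (6*x) dx dy = 3.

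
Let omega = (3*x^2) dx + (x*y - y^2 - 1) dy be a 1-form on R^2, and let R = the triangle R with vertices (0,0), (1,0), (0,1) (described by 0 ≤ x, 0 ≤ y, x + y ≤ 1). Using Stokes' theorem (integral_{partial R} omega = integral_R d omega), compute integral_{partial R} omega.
integral_(partial R) omega = 1/6

Stokes: integral_partial_R omega = integral_R d omega with d omega = (∂Q/∂x - ∂P/∂y) dx ∧ dy.
  ∂Q/∂x = y
  ∂P/∂y = 0
  integrand = ∂Q/∂x - ∂P/∂y = y.
Integrating over R: integral_0^1 integral_0^{1-x} (y) dy dx = 1/6.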